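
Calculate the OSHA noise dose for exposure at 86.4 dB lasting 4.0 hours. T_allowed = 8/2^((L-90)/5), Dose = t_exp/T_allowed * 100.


T_allowed = 8 / 2^((86.4 - 90)/5) = 13.1775 hr
Dose = 4.0 / 13.1775 * 100 = 30.355 %


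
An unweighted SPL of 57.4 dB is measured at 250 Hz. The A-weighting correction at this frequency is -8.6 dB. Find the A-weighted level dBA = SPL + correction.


A-weighting table: 250 Hz -> -8.6 dB correction
SPL_A = SPL + correction = 57.4 + (-8.6) = 48.8 dBA


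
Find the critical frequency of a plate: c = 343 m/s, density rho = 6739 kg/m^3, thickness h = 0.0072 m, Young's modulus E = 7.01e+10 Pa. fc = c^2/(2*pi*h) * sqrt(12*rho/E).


12*rho/E = 12*6739/7.01e+10 = 1.15361e-06
sqrt(12*rho/E) = sqrt(1.15361e-06) = 0.00107406
c^2/(2*pi*h) = 343^2/(2*pi*0.0072) = 2.60061e+06
fc = 2.60061e+06 * 0.00107406 = 2793.2 Hz


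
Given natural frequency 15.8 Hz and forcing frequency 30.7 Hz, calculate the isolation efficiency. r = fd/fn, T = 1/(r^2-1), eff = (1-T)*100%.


r = 30.7 / 15.8 = 1.94304
r^2 - 1 = 1.94304^2 - 1 = 2.7754
T = 1/2.7754 = 0.360308
Efficiency = (1 - 0.360308)*100 = 63.969 %


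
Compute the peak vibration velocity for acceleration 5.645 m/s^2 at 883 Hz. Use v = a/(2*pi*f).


omega = 2*pi*f = 2*pi*883 = 5548.05 rad/s
v = a / omega = 5.645 / 5548.05 = 0.0010175 m/s


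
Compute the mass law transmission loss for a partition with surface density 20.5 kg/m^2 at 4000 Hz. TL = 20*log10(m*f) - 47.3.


m * f = 20.5 * 4000 = 82000
20*log10(82000) = 98.2763 dB
TL = 98.2763 - 47.3 = 50.976 dB


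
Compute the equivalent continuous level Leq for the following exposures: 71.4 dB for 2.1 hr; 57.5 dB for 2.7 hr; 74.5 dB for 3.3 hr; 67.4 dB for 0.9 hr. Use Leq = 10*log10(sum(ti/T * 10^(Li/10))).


T_total = 2.1 + 2.7 + 3.3 + 0.9 = 9.0 hr
(2.1/9.0) * 10^(71.4/10) = 3.2209e+06
(2.7/9.0) * 10^(57.5/10) = 168702
(3.3/9.0) * 10^(74.5/10) = 1.03341e+07
(0.9/9.0) * 10^(67.4/10) = 549541
Sum = 3.2209e+06 + 168702 + 1.03341e+07 + 549541 = 1.42732e+07
Leq = 10*log10(1.42732e+07) = 71.545 dB


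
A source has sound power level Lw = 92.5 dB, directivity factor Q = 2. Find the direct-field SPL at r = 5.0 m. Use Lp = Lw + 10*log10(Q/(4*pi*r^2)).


4*pi*r^2 = 4*pi*5.0^2 = 314.159 m^2
Q / (4*pi*r^2) = 2 / 314.159 = 0.0063662
Lp = 92.5 + 10*log10(0.0063662) = 70.539 dB


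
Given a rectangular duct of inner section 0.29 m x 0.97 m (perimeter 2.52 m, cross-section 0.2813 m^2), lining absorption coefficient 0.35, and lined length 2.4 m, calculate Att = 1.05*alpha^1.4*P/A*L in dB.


alpha^1.4 = 0.35^1.4 = 0.229983
Attenuation rate = 1.05 * alpha^1.4 * P / A
= 1.05 * 0.229983 * 2.52 / 0.2813 = 2.1633 dB/m
Total Att = 2.1633 * 2.4 = 5.1919 dB


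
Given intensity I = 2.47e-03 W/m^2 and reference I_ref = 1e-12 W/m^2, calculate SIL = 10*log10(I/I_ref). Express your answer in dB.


I / I_ref = 2.47e-03 / 1e-12 = 2.47e+09
SIL = 10 * log10(2.47e+09) = 93.927 dB


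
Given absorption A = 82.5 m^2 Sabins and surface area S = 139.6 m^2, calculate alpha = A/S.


Absorption coefficient = absorbed power / incident power
alpha = A / S = 82.5 / 139.6 = 0.59097


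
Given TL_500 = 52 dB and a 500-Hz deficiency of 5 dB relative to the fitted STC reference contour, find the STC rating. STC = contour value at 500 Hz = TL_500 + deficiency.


By ASTM E413, STC = value of the fitted reference contour at 500 Hz.
Contour value at 500 Hz = TL_500 + deficiency = 52 + 5 = 57
STC = 57


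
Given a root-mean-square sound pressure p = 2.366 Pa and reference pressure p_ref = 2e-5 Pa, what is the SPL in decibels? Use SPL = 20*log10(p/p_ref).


p / p_ref = 2.366 / 2e-5 = 118300
SPL = 20 * log10(118300) = 101.46 dB


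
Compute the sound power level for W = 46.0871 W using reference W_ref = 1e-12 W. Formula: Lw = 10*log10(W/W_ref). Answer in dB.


W / W_ref = 46.0871 / 1e-12 = 4.60871e+13
Lw = 10 * log10(4.60871e+13) = 136.64 dB


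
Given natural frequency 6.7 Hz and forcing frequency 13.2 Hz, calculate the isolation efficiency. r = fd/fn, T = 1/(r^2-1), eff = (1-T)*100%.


r = 13.2 / 6.7 = 1.97015
r^2 - 1 = 1.97015^2 - 1 = 2.88149
T = 1/2.88149 = 0.347043
Efficiency = (1 - 0.347043)*100 = 65.296 %


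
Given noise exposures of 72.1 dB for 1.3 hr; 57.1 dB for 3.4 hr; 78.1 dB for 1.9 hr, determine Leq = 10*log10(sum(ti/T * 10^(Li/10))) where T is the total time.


T_total = 1.3 + 3.4 + 1.9 = 6.6 hr
(1.3/6.6) * 10^(72.1/10) = 3.19447e+06
(3.4/6.6) * 10^(57.1/10) = 264201
(1.9/6.6) * 10^(78.1/10) = 1.8587e+07
Sum = 3.19447e+06 + 264201 + 1.8587e+07 = 2.20457e+07
Leq = 10*log10(2.20457e+07) = 73.433 dB


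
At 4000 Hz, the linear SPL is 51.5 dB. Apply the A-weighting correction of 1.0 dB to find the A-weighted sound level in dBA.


A-weighting table: 4000 Hz -> 1.0 dB correction
SPL_A = SPL + correction = 51.5 + (1.0) = 52.5 dBA


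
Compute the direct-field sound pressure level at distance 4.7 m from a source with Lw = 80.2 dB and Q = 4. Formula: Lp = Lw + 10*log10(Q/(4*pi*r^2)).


4*pi*r^2 = 4*pi*4.7^2 = 277.591 m^2
Q / (4*pi*r^2) = 4 / 277.591 = 0.0144097
Lp = 80.2 + 10*log10(0.0144097) = 61.787 dB


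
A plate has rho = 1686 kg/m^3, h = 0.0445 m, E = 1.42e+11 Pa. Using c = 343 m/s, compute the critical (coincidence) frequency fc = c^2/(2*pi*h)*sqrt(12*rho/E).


12*rho/E = 12*1686/1.42e+11 = 1.42479e-07
sqrt(12*rho/E) = sqrt(1.42479e-07) = 0.000377464
c^2/(2*pi*h) = 343^2/(2*pi*0.0445) = 420773
fc = 420773 * 0.000377464 = 158.83 Hz


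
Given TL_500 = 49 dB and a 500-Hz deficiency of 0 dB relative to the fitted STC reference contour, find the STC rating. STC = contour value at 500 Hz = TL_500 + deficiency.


By ASTM E413, STC = value of the fitted reference contour at 500 Hz.
Contour value at 500 Hz = TL_500 + deficiency = 49 + 0 = 49
STC = 49


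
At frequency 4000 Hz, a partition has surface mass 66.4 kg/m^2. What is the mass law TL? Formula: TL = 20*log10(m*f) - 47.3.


m * f = 66.4 * 4000 = 265600
20*log10(265600) = 108.485 dB
TL = 108.485 - 47.3 = 61.185 dB


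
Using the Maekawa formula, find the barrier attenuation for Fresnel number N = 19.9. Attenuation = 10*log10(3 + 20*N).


3 + 20*N = 3 + 20*19.9 = 401
Att = 10*log10(401) = 26.031 dB


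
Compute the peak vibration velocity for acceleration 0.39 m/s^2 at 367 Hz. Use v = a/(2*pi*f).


omega = 2*pi*f = 2*pi*367 = 2305.93 rad/s
v = a / omega = 0.39 / 2305.93 = 0.00016913 m/s


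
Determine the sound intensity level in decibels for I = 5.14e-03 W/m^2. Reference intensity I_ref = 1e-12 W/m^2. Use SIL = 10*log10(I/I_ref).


I / I_ref = 5.14e-03 / 1e-12 = 5.14e+09
SIL = 10 * log10(5.14e+09) = 97.11 dB


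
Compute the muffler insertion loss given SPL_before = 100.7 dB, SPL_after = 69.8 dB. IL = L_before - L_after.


Insertion loss = SPL without muffler - SPL with muffler
IL = 100.7 - 69.8 = 30.9 dB


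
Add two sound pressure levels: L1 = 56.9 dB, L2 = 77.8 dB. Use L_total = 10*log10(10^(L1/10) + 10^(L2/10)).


10^(56.9/10) = 489779
10^(77.8/10) = 6.0256e+07
Sum = 489779 + 6.0256e+07 = 6.07458e+07
L_total = 10*log10(6.07458e+07) = 77.835 dB


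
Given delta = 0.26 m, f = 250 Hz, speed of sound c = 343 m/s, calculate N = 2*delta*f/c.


N = 2*delta*f/c = 2*delta/lambda, where lambda = c/f
lambda = 343 / 250 = 1.372 m
N = 2 * 0.26 / 1.372 = 0.37901


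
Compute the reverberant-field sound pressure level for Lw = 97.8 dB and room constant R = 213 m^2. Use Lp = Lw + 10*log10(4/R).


4/R = 4/213 = 0.0187793
Lp = 97.8 + 10*log10(0.0187793) = 80.537 dB


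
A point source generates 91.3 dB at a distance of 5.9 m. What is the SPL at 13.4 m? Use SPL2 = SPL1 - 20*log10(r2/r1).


r2/r1 = 13.4/5.9 = 2.27119
Correction = 20*log10(2.27119) = 7.12507 dB
SPL2 = 91.3 - 7.12507 = 84.175 dB


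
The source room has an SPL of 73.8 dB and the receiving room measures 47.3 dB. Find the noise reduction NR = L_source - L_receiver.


NR = L_source - L_receiver (difference between source and receiving room levels)
NR = 73.8 - 47.3 = 26.5 dB


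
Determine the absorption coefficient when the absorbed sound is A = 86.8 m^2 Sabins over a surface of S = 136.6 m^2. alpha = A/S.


Absorption coefficient = absorbed power / incident power
alpha = A / S = 86.8 / 136.6 = 0.63543


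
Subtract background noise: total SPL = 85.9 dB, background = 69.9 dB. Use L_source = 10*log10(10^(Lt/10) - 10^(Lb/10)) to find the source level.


10^(85.9/10) = 3.89045e+08
10^(69.9/10) = 9.77237e+06
Difference = 3.89045e+08 - 9.77237e+06 = 3.79273e+08
L_source = 10*log10(3.79273e+08) = 85.79 dB


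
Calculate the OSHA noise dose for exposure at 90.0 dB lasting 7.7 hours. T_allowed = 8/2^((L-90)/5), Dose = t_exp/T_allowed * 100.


T_allowed = 8 / 2^((90.0 - 90)/5) = 8 hr
Dose = 7.7 / 8 * 100 = 96.25 %


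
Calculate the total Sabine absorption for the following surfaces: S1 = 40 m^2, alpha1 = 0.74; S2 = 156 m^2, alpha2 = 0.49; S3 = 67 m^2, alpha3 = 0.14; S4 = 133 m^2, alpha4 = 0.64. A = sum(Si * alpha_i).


40 * 0.74 = 29.6
156 * 0.49 = 76.44
67 * 0.14 = 9.38
133 * 0.64 = 85.12
A_total = 29.6 + 76.44 + 9.38 + 85.12 = 200.54 m^2


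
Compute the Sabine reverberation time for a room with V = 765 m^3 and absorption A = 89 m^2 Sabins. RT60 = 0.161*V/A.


RT60 = 0.161 * 765 / 89 = 1.3839 s


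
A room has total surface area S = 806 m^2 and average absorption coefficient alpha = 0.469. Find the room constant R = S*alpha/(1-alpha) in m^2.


R = 806 * 0.469 / (1 - 0.469) = 711.89 m^2


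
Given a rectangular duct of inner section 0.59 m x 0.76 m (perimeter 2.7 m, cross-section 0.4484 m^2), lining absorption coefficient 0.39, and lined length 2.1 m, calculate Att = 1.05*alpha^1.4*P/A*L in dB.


alpha^1.4 = 0.39^1.4 = 0.267603
Attenuation rate = 1.05 * alpha^1.4 * P / A
= 1.05 * 0.267603 * 2.7 / 0.4484 = 1.69191 dB/m
Total Att = 1.69191 * 2.1 = 3.553 dB


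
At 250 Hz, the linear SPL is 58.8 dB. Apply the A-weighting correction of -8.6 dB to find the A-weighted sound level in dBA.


A-weighting table: 250 Hz -> -8.6 dB correction
SPL_A = SPL + correction = 58.8 + (-8.6) = 50.2 dBA


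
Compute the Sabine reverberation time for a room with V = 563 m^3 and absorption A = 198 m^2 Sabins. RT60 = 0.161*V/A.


RT60 = 0.161 * 563 / 198 = 0.45779 s


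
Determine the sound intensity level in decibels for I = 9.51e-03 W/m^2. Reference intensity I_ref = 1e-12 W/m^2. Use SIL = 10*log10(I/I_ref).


I / I_ref = 9.51e-03 / 1e-12 = 9.51e+09
SIL = 10 * log10(9.51e+09) = 99.782 dB


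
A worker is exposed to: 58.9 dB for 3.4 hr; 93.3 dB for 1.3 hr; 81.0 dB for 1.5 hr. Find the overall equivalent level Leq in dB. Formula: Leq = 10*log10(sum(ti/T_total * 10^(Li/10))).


T_total = 3.4 + 1.3 + 1.5 = 6.2 hr
(3.4/6.2) * 10^(58.9/10) = 425684
(1.3/6.2) * 10^(93.3/10) = 4.48282e+08
(1.5/6.2) * 10^(81.0/10) = 3.04579e+07
Sum = 425684 + 4.48282e+08 + 3.04579e+07 = 4.79166e+08
Leq = 10*log10(4.79166e+08) = 86.805 dB


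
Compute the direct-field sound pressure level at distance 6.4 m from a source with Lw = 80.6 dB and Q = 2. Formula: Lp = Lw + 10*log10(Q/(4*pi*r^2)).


4*pi*r^2 = 4*pi*6.4^2 = 514.719 m^2
Q / (4*pi*r^2) = 2 / 514.719 = 0.00388562
Lp = 80.6 + 10*log10(0.00388562) = 56.495 dB


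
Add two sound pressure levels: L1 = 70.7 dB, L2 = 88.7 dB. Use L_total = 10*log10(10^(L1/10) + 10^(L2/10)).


10^(70.7/10) = 1.1749e+07
10^(88.7/10) = 7.4131e+08
Sum = 1.1749e+07 + 7.4131e+08 = 7.53059e+08
L_total = 10*log10(7.53059e+08) = 88.768 dB


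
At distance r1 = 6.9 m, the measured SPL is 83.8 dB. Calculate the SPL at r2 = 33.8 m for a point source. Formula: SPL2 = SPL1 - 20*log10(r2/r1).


r2/r1 = 33.8/6.9 = 4.89855
Correction = 20*log10(4.89855) = 13.8014 dB
SPL2 = 83.8 - 13.8014 = 69.999 dB


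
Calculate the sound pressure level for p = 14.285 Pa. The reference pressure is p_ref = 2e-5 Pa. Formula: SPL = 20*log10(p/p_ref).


p / p_ref = 14.285 / 2e-5 = 714250
SPL = 20 * log10(714250) = 117.08 dB


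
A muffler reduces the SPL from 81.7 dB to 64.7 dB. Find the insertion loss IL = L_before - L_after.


Insertion loss = SPL without muffler - SPL with muffler
IL = 81.7 - 64.7 = 17 dB


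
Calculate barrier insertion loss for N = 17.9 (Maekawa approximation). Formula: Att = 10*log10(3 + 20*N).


3 + 20*N = 3 + 20*17.9 = 361
Att = 10*log10(361) = 25.575 dB


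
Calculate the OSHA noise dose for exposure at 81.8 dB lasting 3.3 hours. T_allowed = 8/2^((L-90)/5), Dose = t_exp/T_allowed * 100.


T_allowed = 8 / 2^((81.8 - 90)/5) = 24.9333 hr
Dose = 3.3 / 24.9333 * 100 = 13.235 %


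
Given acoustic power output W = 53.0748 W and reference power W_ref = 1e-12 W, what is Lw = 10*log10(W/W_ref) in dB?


W / W_ref = 53.0748 / 1e-12 = 5.30748e+13
Lw = 10 * log10(5.30748e+13) = 137.25 dB


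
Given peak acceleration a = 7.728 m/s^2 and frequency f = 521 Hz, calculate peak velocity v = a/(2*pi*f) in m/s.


omega = 2*pi*f = 2*pi*521 = 3273.54 rad/s
v = a / omega = 7.728 / 3273.54 = 0.0023607 m/s


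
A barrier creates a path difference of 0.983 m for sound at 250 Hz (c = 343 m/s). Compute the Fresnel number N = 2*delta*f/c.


N = 2*delta*f/c = 2*delta/lambda, where lambda = c/f
lambda = 343 / 250 = 1.372 m
N = 2 * 0.983 / 1.372 = 1.4329


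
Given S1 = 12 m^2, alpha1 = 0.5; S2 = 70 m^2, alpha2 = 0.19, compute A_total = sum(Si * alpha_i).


12 * 0.5 = 6
70 * 0.19 = 13.3
A_total = 6 + 13.3 = 19.3 m^2


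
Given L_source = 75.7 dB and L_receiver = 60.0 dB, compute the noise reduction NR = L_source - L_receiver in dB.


NR = L_source - L_receiver (difference between source and receiving room levels)
NR = 75.7 - 60.0 = 15.7 dB


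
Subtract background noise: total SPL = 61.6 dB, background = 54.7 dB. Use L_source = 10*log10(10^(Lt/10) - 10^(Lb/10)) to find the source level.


10^(61.6/10) = 1.44544e+06
10^(54.7/10) = 295121
Difference = 1.44544e+06 - 295121 = 1.15032e+06
L_source = 10*log10(1.15032e+06) = 60.608 dB


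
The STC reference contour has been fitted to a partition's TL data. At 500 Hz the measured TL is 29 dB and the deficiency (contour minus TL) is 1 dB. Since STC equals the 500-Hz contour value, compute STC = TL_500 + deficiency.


By ASTM E413, STC = value of the fitted reference contour at 500 Hz.
Contour value at 500 Hz = TL_500 + deficiency = 29 + 1 = 30
STC = 30


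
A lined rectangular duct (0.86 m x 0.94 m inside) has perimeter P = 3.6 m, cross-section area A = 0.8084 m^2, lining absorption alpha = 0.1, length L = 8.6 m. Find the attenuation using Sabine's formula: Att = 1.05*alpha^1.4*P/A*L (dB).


alpha^1.4 = 0.1^1.4 = 0.0398107
Attenuation rate = 1.05 * alpha^1.4 * P / A
= 1.05 * 0.0398107 * 3.6 / 0.8084 = 0.186151 dB/m
Total Att = 0.186151 * 8.6 = 1.6009 dB


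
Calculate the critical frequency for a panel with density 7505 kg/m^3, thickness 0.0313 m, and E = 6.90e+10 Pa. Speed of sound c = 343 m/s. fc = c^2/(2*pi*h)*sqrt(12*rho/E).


12*rho/E = 12*7505/6.90e+10 = 1.30522e-06
sqrt(12*rho/E) = sqrt(1.30522e-06) = 0.00114246
c^2/(2*pi*h) = 343^2/(2*pi*0.0313) = 598224
fc = 598224 * 0.00114246 = 683.45 Hz


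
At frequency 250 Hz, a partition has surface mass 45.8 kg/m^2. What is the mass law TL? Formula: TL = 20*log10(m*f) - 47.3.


m * f = 45.8 * 250 = 11450
20*log10(11450) = 81.1761 dB
TL = 81.1761 - 47.3 = 33.876 dB


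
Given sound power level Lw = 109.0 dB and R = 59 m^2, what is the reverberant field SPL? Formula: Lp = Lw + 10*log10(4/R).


4/R = 4/59 = 0.0677966
Lp = 109.0 + 10*log10(0.0677966) = 97.312 dB


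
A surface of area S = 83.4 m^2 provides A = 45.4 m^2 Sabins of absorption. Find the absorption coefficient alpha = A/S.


Absorption coefficient = absorbed power / incident power
alpha = A / S = 45.4 / 83.4 = 0.54436


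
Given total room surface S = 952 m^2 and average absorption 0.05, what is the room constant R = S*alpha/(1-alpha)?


R = 952 * 0.05 / (1 - 0.05) = 50.105 m^2


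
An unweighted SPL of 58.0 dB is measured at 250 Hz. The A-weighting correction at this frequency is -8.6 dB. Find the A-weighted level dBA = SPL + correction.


A-weighting table: 250 Hz -> -8.6 dB correction
SPL_A = SPL + correction = 58.0 + (-8.6) = 49.4 dBA


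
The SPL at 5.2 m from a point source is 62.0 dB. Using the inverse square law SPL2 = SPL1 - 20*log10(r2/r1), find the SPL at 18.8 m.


r2/r1 = 18.8/5.2 = 3.61538
Correction = 20*log10(3.61538) = 11.1631 dB
SPL2 = 62.0 - 11.1631 = 50.837 dB


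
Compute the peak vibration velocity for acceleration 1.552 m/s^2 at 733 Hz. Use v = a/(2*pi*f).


omega = 2*pi*f = 2*pi*733 = 4605.57 rad/s
v = a / omega = 1.552 / 4605.57 = 0.00033698 m/s


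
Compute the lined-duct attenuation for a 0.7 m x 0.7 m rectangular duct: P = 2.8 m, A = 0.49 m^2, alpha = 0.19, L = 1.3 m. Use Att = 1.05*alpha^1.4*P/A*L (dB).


alpha^1.4 = 0.19^1.4 = 0.0977811
Attenuation rate = 1.05 * alpha^1.4 * P / A
= 1.05 * 0.0977811 * 2.8 / 0.49 = 0.586687 dB/m
Total Att = 0.586687 * 1.3 = 0.76269 dB


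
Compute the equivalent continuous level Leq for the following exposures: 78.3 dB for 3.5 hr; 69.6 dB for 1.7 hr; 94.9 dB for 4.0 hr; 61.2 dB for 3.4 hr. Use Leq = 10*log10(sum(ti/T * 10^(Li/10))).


T_total = 3.5 + 1.7 + 4.0 + 3.4 = 12.6 hr
(3.5/12.6) * 10^(78.3/10) = 1.87801e+07
(1.7/12.6) * 10^(69.6/10) = 1.23049e+06
(4.0/12.6) * 10^(94.9/10) = 9.81046e+08
(3.4/12.6) * 10^(61.2/10) = 355720
Sum = 1.87801e+07 + 1.23049e+06 + 9.81046e+08 + 355720 = 1.00141e+09
Leq = 10*log10(1.00141e+09) = 90.006 dB


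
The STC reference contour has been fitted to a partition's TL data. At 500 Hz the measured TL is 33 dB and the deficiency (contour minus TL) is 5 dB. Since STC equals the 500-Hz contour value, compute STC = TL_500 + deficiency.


By ASTM E413, STC = value of the fitted reference contour at 500 Hz.
Contour value at 500 Hz = TL_500 + deficiency = 33 + 5 = 38
STC = 38


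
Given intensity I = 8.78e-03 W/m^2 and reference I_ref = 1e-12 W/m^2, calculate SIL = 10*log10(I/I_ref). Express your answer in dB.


I / I_ref = 8.78e-03 / 1e-12 = 8.78e+09
SIL = 10 * log10(8.78e+09) = 99.435 dB


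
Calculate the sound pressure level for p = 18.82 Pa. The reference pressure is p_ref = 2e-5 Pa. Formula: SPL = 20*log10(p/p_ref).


p / p_ref = 18.82 / 2e-5 = 941000
SPL = 20 * log10(941000) = 119.47 dB


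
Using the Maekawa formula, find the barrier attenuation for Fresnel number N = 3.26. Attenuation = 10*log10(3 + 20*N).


3 + 20*N = 3 + 20*3.26 = 68.2
Att = 10*log10(68.2) = 18.338 dB


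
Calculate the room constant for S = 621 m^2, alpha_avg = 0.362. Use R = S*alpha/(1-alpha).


R = 621 * 0.362 / (1 - 0.362) = 352.35 m^2


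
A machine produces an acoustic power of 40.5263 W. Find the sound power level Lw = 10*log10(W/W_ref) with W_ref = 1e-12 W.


W / W_ref = 40.5263 / 1e-12 = 4.05263e+13
Lw = 10 * log10(4.05263e+13) = 136.08 dB


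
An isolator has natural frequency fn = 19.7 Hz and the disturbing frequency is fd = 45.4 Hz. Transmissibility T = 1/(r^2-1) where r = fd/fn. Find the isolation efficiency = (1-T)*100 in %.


r = 45.4 / 19.7 = 2.30457
r^2 - 1 = 2.30457^2 - 1 = 4.31104
T = 1/4.31104 = 0.231963
Efficiency = (1 - 0.231963)*100 = 76.804 %


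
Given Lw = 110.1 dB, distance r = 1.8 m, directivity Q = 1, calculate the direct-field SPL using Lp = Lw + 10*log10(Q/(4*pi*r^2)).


4*pi*r^2 = 4*pi*1.8^2 = 40.715 m^2
Q / (4*pi*r^2) = 1 / 40.715 = 0.024561
Lp = 110.1 + 10*log10(0.024561) = 94.002 dB


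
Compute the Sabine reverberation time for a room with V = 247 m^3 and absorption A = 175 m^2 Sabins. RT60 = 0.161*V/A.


RT60 = 0.161 * 247 / 175 = 0.22724 s


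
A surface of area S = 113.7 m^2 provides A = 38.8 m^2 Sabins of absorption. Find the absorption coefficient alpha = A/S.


Absorption coefficient = absorbed power / incident power
alpha = A / S = 38.8 / 113.7 = 0.34125


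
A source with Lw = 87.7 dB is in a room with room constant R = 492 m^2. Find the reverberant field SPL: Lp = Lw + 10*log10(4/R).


4/R = 4/492 = 0.00813008
Lp = 87.7 + 10*log10(0.00813008) = 66.801 dB


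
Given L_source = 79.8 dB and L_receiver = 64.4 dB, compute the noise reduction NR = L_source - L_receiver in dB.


NR = L_source - L_receiver (difference between source and receiving room levels)
NR = 79.8 - 64.4 = 15.4 dB


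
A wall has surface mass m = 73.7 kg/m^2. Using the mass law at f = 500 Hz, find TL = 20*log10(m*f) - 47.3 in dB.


m * f = 73.7 * 500 = 36850
20*log10(36850) = 91.3287 dB
TL = 91.3287 - 47.3 = 44.029 dB


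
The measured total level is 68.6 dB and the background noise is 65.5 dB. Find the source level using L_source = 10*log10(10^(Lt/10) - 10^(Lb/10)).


10^(68.6/10) = 7.24436e+06
10^(65.5/10) = 3.54813e+06
Difference = 7.24436e+06 - 3.54813e+06 = 3.69623e+06
L_source = 10*log10(3.69623e+06) = 65.678 dB


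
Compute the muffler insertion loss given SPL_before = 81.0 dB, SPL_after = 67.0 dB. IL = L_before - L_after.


Insertion loss = SPL without muffler - SPL with muffler
IL = 81.0 - 67.0 = 14 dB


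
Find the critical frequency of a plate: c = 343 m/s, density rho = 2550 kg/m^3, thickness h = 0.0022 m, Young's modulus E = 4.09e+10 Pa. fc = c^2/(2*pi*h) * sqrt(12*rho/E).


12*rho/E = 12*2550/4.09e+10 = 7.48166e-07
sqrt(12*rho/E) = sqrt(7.48166e-07) = 0.000864966
c^2/(2*pi*h) = 343^2/(2*pi*0.0022) = 8.5111e+06
fc = 8.5111e+06 * 0.000864966 = 7361.8 Hz


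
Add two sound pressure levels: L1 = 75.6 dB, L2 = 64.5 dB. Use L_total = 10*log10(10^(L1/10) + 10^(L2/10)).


10^(75.6/10) = 3.63078e+07
10^(64.5/10) = 2.81838e+06
Sum = 3.63078e+07 + 2.81838e+06 = 3.91262e+07
L_total = 10*log10(3.91262e+07) = 75.925 dB


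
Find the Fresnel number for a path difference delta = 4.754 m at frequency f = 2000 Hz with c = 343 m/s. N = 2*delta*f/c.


N = 2*delta*f/c = 2*delta/lambda, where lambda = c/f
lambda = 343 / 2000 = 0.1715 m
N = 2 * 4.754 / 0.1715 = 55.44


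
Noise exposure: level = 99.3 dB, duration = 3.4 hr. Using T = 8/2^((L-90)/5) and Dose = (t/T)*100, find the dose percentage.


T_allowed = 8 / 2^((99.3 - 90)/5) = 2.20381 hr
Dose = 3.4 / 2.20381 * 100 = 154.28 %


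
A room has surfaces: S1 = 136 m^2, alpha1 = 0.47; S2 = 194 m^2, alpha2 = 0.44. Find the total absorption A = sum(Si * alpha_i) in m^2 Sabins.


136 * 0.47 = 63.92
194 * 0.44 = 85.36
A_total = 63.92 + 85.36 = 149.28 m^2


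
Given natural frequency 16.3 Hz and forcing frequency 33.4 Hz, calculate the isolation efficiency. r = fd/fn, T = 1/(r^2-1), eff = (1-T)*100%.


r = 33.4 / 16.3 = 2.04908
r^2 - 1 = 2.04908^2 - 1 = 3.19873
T = 1/3.19873 = 0.312624
Efficiency = (1 - 0.312624)*100 = 68.738 %


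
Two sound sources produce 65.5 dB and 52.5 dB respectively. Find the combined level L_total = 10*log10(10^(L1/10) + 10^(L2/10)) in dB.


10^(65.5/10) = 3.54813e+06
10^(52.5/10) = 177828
Sum = 3.54813e+06 + 177828 = 3.72596e+06
L_total = 10*log10(3.72596e+06) = 65.712 dB


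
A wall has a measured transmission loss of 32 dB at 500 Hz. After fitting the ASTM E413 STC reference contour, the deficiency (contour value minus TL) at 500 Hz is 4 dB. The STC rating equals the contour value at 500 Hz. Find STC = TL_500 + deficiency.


By ASTM E413, STC = value of the fitted reference contour at 500 Hz.
Contour value at 500 Hz = TL_500 + deficiency = 32 + 4 = 36
STC = 36


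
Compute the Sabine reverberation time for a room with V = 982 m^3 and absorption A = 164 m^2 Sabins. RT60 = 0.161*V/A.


RT60 = 0.161 * 982 / 164 = 0.96404 s


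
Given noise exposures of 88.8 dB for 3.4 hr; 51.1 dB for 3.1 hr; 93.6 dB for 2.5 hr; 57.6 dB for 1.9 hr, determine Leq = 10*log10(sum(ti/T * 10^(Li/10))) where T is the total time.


T_total = 3.4 + 3.1 + 2.5 + 1.9 = 10.9 hr
(3.4/10.9) * 10^(88.8/10) = 2.36621e+08
(3.1/10.9) * 10^(51.1/10) = 36638.3
(2.5/10.9) * 10^(93.6/10) = 5.25428e+08
(1.9/10.9) * 10^(57.6/10) = 100306
Sum = 2.36621e+08 + 36638.3 + 5.25428e+08 + 100306 = 7.62186e+08
Leq = 10*log10(7.62186e+08) = 88.821 dB


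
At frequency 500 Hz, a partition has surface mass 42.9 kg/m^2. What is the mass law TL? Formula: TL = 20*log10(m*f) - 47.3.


m * f = 42.9 * 500 = 21450
20*log10(21450) = 86.6285 dB
TL = 86.6285 - 47.3 = 39.329 dB


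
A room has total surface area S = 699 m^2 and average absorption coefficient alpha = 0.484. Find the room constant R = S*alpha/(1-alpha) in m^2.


R = 699 * 0.484 / (1 - 0.484) = 655.65 m^2


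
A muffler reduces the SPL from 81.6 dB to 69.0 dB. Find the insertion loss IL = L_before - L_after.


Insertion loss = SPL without muffler - SPL with muffler
IL = 81.6 - 69.0 = 12.6 dB


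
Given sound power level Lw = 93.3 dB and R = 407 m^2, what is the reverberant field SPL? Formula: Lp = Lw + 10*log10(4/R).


4/R = 4/407 = 0.00982801
Lp = 93.3 + 10*log10(0.00982801) = 73.225 dB


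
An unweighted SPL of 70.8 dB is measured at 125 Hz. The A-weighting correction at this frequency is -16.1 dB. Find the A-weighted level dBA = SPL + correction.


A-weighting table: 125 Hz -> -16.1 dB correction
SPL_A = SPL + correction = 70.8 + (-16.1) = 54.7 dBA


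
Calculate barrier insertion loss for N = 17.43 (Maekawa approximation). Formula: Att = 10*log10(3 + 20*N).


3 + 20*N = 3 + 20*17.43 = 351.6
Att = 10*log10(351.6) = 25.46 dB


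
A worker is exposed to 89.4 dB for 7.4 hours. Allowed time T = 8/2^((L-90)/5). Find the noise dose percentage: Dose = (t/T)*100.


T_allowed = 8 / 2^((89.4 - 90)/5) = 8.69388 hr
Dose = 7.4 / 8.69388 * 100 = 85.117 %


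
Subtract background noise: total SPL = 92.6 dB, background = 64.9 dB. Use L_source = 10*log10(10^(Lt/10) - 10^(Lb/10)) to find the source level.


10^(92.6/10) = 1.8197e+09
10^(64.9/10) = 3.0903e+06
Difference = 1.8197e+09 - 3.0903e+06 = 1.81661e+09
L_source = 10*log10(1.81661e+09) = 92.593 dB


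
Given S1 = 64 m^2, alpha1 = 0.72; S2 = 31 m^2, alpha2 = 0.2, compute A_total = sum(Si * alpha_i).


64 * 0.72 = 46.08
31 * 0.2 = 6.2
A_total = 46.08 + 6.2 = 52.28 m^2


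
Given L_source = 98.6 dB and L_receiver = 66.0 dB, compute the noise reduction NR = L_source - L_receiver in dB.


NR = L_source - L_receiver (difference between source and receiving room levels)
NR = 98.6 - 66.0 = 32.6 dB


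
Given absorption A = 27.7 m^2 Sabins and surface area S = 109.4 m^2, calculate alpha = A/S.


Absorption coefficient = absorbed power / incident power
alpha = A / S = 27.7 / 109.4 = 0.2532


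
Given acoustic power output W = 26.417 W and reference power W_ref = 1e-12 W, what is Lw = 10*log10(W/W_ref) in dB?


W / W_ref = 26.417 / 1e-12 = 2.6417e+13
Lw = 10 * log10(2.6417e+13) = 134.22 dB


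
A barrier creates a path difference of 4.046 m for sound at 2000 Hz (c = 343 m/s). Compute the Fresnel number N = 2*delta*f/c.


N = 2*delta*f/c = 2*delta/lambda, where lambda = c/f
lambda = 343 / 2000 = 0.1715 m
N = 2 * 4.046 / 0.1715 = 47.184


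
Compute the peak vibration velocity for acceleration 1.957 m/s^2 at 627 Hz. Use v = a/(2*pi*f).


omega = 2*pi*f = 2*pi*627 = 3939.56 rad/s
v = a / omega = 1.957 / 3939.56 = 0.00049676 m/s


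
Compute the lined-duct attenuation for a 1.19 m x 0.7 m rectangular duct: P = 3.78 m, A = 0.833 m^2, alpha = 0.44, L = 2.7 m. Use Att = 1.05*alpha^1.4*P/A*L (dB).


alpha^1.4 = 0.44^1.4 = 0.316835
Attenuation rate = 1.05 * alpha^1.4 * P / A
= 1.05 * 0.316835 * 3.78 / 0.833 = 1.50963 dB/m
Total Att = 1.50963 * 2.7 = 4.076 dB


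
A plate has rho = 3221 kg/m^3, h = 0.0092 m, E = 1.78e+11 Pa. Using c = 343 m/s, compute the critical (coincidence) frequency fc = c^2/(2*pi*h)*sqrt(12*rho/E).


12*rho/E = 12*3221/1.78e+11 = 2.17146e-07
sqrt(12*rho/E) = sqrt(2.17146e-07) = 0.000465989
c^2/(2*pi*h) = 343^2/(2*pi*0.0092) = 2.03526e+06
fc = 2.03526e+06 * 0.000465989 = 948.41 Hz


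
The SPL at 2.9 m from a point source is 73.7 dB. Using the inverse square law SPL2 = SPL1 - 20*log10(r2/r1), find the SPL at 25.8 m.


r2/r1 = 25.8/2.9 = 8.89655
Correction = 20*log10(8.89655) = 18.9844 dB
SPL2 = 73.7 - 18.9844 = 54.716 dB


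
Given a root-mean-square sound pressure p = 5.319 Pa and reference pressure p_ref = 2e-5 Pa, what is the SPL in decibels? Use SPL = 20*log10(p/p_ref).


p / p_ref = 5.319 / 2e-5 = 265950
SPL = 20 * log10(265950) = 108.5 dB


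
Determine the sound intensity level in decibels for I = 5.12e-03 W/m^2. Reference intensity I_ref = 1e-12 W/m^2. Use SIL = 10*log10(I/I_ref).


I / I_ref = 5.12e-03 / 1e-12 = 5.12e+09
SIL = 10 * log10(5.12e+09) = 97.093 dB


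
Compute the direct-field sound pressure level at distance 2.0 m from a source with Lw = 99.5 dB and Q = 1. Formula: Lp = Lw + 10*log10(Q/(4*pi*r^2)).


4*pi*r^2 = 4*pi*2.0^2 = 50.2655 m^2
Q / (4*pi*r^2) = 1 / 50.2655 = 0.0198944
Lp = 99.5 + 10*log10(0.0198944) = 82.487 dB


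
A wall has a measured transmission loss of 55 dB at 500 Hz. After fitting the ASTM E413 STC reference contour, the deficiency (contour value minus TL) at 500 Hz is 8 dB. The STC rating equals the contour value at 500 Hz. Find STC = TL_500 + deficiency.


By ASTM E413, STC = value of the fitted reference contour at 500 Hz.
Contour value at 500 Hz = TL_500 + deficiency = 55 + 8 = 63
STC = 63


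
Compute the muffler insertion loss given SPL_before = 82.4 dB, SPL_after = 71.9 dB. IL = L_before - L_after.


Insertion loss = SPL without muffler - SPL with muffler
IL = 82.4 - 71.9 = 10.5 dB


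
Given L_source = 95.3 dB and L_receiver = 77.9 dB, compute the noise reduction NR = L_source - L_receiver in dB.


NR = L_source - L_receiver (difference between source and receiving room levels)
NR = 95.3 - 77.9 = 17.4 dB


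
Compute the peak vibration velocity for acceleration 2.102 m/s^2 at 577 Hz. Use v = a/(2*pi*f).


omega = 2*pi*f = 2*pi*577 = 3625.4 rad/s
v = a / omega = 2.102 / 3625.4 = 0.0005798 m/s


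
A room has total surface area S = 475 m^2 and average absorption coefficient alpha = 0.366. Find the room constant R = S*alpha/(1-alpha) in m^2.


R = 475 * 0.366 / (1 - 0.366) = 274.21 m^2


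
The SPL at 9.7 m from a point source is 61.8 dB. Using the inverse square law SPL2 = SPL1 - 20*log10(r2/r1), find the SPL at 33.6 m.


r2/r1 = 33.6/9.7 = 3.46392
Correction = 20*log10(3.46392) = 10.7914 dB
SPL2 = 61.8 - 10.7914 = 51.009 dB


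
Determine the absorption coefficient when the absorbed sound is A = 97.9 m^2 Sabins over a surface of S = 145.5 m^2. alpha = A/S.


Absorption coefficient = absorbed power / incident power
alpha = A / S = 97.9 / 145.5 = 0.67285


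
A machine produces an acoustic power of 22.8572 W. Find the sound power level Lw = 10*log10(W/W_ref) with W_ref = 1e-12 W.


W / W_ref = 22.8572 / 1e-12 = 2.28572e+13
Lw = 10 * log10(2.28572e+13) = 133.59 dB


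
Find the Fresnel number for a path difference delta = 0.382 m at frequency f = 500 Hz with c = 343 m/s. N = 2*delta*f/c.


N = 2*delta*f/c = 2*delta/lambda, where lambda = c/f
lambda = 343 / 500 = 0.686 m
N = 2 * 0.382 / 0.686 = 1.1137


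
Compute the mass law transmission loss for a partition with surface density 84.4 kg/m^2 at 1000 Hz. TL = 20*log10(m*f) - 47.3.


m * f = 84.4 * 1000 = 84400
20*log10(84400) = 98.5268 dB
TL = 98.5268 - 47.3 = 51.227 dB


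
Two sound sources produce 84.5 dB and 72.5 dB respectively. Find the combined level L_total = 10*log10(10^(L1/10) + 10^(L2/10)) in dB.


10^(84.5/10) = 2.81838e+08
10^(72.5/10) = 1.77828e+07
Sum = 2.81838e+08 + 1.77828e+07 = 2.99621e+08
L_total = 10*log10(2.99621e+08) = 84.766 dB


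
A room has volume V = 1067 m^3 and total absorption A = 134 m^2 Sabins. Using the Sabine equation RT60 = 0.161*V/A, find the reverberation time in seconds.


RT60 = 0.161 * 1067 / 134 = 1.282 s


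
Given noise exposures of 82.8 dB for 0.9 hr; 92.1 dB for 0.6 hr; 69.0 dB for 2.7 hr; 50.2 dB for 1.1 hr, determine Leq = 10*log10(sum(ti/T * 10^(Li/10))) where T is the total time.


T_total = 0.9 + 0.6 + 2.7 + 1.1 = 5.3 hr
(0.9/5.3) * 10^(82.8/10) = 3.23569e+07
(0.6/5.3) * 10^(92.1/10) = 1.83601e+08
(2.7/5.3) * 10^(69.0/10) = 4.04658e+06
(1.1/5.3) * 10^(50.2/10) = 21732.9
Sum = 3.23569e+07 + 1.83601e+08 + 4.04658e+06 + 21732.9 = 2.20026e+08
Leq = 10*log10(2.20026e+08) = 83.425 dB


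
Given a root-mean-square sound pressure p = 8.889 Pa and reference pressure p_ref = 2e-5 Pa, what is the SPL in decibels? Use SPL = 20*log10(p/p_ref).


p / p_ref = 8.889 / 2e-5 = 444450
SPL = 20 * log10(444450) = 112.96 dB


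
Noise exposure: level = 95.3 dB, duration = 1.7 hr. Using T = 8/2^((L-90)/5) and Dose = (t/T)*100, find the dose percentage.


T_allowed = 8 / 2^((95.3 - 90)/5) = 3.83706 hr
Dose = 1.7 / 3.83706 * 100 = 44.305 %


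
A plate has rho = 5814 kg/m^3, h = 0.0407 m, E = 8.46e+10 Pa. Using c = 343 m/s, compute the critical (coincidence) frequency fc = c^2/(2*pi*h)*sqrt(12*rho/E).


12*rho/E = 12*5814/8.46e+10 = 8.24681e-07
sqrt(12*rho/E) = sqrt(8.24681e-07) = 0.000908119
c^2/(2*pi*h) = 343^2/(2*pi*0.0407) = 460059
fc = 460059 * 0.000908119 = 417.79 Hz


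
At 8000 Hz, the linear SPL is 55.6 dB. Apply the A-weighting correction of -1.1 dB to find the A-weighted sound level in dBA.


A-weighting table: 8000 Hz -> -1.1 dB correction
SPL_A = SPL + correction = 55.6 + (-1.1) = 54.5 dBA


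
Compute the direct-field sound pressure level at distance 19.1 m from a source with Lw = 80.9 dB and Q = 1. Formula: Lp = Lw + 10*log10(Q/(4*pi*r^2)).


4*pi*r^2 = 4*pi*19.1^2 = 4584.34 m^2
Q / (4*pi*r^2) = 1 / 4584.34 = 0.000218134
Lp = 80.9 + 10*log10(0.000218134) = 44.287 dB


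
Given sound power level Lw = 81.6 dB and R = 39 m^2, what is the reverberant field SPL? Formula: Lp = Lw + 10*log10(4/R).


4/R = 4/39 = 0.102564
Lp = 81.6 + 10*log10(0.102564) = 71.71 dB


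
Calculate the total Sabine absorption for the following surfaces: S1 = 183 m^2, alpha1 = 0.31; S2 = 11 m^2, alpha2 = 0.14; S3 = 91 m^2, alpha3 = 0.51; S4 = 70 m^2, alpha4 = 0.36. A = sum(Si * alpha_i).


183 * 0.31 = 56.73
11 * 0.14 = 1.54
91 * 0.51 = 46.41
70 * 0.36 = 25.2
A_total = 56.73 + 1.54 + 46.41 + 25.2 = 129.88 m^2


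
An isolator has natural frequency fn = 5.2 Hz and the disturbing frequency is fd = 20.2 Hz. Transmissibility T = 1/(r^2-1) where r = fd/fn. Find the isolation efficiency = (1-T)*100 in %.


r = 20.2 / 5.2 = 3.88462
r^2 - 1 = 3.88462^2 - 1 = 14.0903
T = 1/14.0903 = 0.0709708
Efficiency = (1 - 0.0709708)*100 = 92.903 %


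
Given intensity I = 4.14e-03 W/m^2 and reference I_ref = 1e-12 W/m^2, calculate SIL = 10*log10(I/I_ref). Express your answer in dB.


I / I_ref = 4.14e-03 / 1e-12 = 4.14e+09
SIL = 10 * log10(4.14e+09) = 96.17 dB


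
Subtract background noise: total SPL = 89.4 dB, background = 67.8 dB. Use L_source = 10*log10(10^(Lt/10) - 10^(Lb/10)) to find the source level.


10^(89.4/10) = 8.70964e+08
10^(67.8/10) = 6.0256e+06
Difference = 8.70964e+08 - 6.0256e+06 = 8.64938e+08
L_source = 10*log10(8.64938e+08) = 89.37 dB


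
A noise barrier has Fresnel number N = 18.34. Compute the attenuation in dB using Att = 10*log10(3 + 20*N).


3 + 20*N = 3 + 20*18.34 = 369.8
Att = 10*log10(369.8) = 25.68 dB


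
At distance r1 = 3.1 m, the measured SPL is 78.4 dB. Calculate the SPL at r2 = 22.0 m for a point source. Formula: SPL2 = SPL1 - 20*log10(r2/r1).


r2/r1 = 22.0/3.1 = 7.09677
Correction = 20*log10(7.09677) = 17.0212 dB
SPL2 = 78.4 - 17.0212 = 61.379 dB


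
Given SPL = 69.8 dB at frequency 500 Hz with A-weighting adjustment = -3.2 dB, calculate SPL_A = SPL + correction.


A-weighting table: 500 Hz -> -3.2 dB correction
SPL_A = SPL + correction = 69.8 + (-3.2) = 66.6 dBA


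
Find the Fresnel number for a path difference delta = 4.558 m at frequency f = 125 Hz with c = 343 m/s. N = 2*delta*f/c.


N = 2*delta*f/c = 2*delta/lambda, where lambda = c/f
lambda = 343 / 125 = 2.744 m
N = 2 * 4.558 / 2.744 = 3.3222


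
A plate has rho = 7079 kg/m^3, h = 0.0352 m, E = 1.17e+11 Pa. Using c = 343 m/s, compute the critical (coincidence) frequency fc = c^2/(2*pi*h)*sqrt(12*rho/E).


12*rho/E = 12*7079/1.17e+11 = 7.26051e-07
sqrt(12*rho/E) = sqrt(7.26051e-07) = 0.000852086
c^2/(2*pi*h) = 343^2/(2*pi*0.0352) = 531944
fc = 531944 * 0.000852086 = 453.26 Hz


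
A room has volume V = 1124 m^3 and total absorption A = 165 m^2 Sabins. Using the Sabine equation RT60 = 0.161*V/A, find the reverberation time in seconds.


RT60 = 0.161 * 1124 / 165 = 1.0968 s


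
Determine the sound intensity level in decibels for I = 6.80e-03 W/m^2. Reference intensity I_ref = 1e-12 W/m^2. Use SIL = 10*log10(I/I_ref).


I / I_ref = 6.80e-03 / 1e-12 = 6.8e+09
SIL = 10 * log10(6.8e+09) = 98.325 dB


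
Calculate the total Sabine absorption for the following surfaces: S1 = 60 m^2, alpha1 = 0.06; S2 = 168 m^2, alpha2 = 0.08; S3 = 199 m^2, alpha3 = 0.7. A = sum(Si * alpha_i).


60 * 0.06 = 3.6
168 * 0.08 = 13.44
199 * 0.7 = 139.3
A_total = 3.6 + 13.44 + 139.3 = 156.34 m^2


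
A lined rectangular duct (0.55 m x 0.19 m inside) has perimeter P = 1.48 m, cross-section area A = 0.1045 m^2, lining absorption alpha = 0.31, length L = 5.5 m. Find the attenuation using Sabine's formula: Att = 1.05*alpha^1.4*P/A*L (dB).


alpha^1.4 = 0.31^1.4 = 0.194047
Attenuation rate = 1.05 * alpha^1.4 * P / A
= 1.05 * 0.194047 * 1.48 / 0.1045 = 2.88564 dB/m
Total Att = 2.88564 * 5.5 = 15.871 dB


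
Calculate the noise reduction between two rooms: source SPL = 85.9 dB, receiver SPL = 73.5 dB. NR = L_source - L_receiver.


NR = L_source - L_receiver (difference between source and receiving room levels)
NR = 85.9 - 73.5 = 12.4 dB


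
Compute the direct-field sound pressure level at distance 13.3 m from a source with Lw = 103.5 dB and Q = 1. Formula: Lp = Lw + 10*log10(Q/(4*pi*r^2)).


4*pi*r^2 = 4*pi*13.3^2 = 2222.87 m^2
Q / (4*pi*r^2) = 1 / 2222.87 = 0.000449869
Lp = 103.5 + 10*log10(0.000449869) = 70.031 dB


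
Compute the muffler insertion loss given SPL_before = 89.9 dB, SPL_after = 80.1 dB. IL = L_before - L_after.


Insertion loss = SPL without muffler - SPL with muffler
IL = 89.9 - 80.1 = 9.8 dB


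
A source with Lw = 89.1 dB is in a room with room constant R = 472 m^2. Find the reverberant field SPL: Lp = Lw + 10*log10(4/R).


4/R = 4/472 = 0.00847458
Lp = 89.1 + 10*log10(0.00847458) = 68.381 dB


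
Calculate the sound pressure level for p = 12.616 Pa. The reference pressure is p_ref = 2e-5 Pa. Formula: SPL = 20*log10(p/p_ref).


p / p_ref = 12.616 / 2e-5 = 630800
SPL = 20 * log10(630800) = 116 dB


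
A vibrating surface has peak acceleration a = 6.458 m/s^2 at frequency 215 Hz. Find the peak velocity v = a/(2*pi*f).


omega = 2*pi*f = 2*pi*215 = 1350.88 rad/s
v = a / omega = 6.458 / 1350.88 = 0.0047806 m/s


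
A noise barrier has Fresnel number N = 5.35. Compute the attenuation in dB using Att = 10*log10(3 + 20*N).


3 + 20*N = 3 + 20*5.35 = 110
Att = 10*log10(110) = 20.414 dB


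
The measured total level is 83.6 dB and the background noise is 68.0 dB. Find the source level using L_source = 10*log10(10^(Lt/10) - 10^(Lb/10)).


10^(83.6/10) = 2.29087e+08
10^(68.0/10) = 6.30957e+06
Difference = 2.29087e+08 - 6.30957e+06 = 2.22777e+08
L_source = 10*log10(2.22777e+08) = 83.479 dB


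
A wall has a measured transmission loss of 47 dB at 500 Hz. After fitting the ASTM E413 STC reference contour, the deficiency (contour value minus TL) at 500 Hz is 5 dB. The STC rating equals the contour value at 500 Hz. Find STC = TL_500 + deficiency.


By ASTM E413, STC = value of the fitted reference contour at 500 Hz.
Contour value at 500 Hz = TL_500 + deficiency = 47 + 5 = 52
STC = 52


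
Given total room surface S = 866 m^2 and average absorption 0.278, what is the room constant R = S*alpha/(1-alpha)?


R = 866 * 0.278 / (1 - 0.278) = 333.45 m^2


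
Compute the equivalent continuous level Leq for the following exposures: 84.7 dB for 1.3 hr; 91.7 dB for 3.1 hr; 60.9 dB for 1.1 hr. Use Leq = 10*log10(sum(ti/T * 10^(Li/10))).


T_total = 1.3 + 3.1 + 1.1 = 5.5 hr
(1.3/5.5) * 10^(84.7/10) = 6.97559e+07
(3.1/5.5) * 10^(91.7/10) = 8.33679e+08
(1.1/5.5) * 10^(60.9/10) = 246054
Sum = 6.97559e+07 + 8.33679e+08 + 246054 = 9.03681e+08
Leq = 10*log10(9.03681e+08) = 89.56 dB
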